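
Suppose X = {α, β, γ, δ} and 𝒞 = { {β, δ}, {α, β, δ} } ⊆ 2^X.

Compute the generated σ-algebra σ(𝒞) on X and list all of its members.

Begin from { {}, {β, δ}, {α, β, δ}, X } (that is, 𝒞 plus ∅ and X).
Iteration 1: 2 new —
  {γ}  = X∖{α, β, δ}
  {α, γ}  = X∖{β, δ}
  — 6 sets.
Iteration 2: 1 new —
  {β, γ, δ}  = {γ} ∪ {β, δ}
  — 7 sets.
Iteration 3 adds 1:
  {α}  = X∖{β, γ, δ}
  — 8 sets.
After Iteration 4 the family is unchanged; done.

Hence σ(𝒞) has 8 members: { {}, {α}, {γ}, {α, γ}, {β, δ}, {α, β, δ}, {β, γ, δ}, X }.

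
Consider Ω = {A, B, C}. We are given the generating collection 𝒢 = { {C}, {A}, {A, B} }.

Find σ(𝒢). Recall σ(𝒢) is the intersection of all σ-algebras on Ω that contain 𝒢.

Answer: σ(𝒢) = { {}, {A}, {B}, {C}, {A, B}, {A, C}, {B, C}, Ω }

Check:
Seed the family with 𝒢 together with ∅ and Ω: { {}, {A}, {C}, {A, B}, Ω }.
Step 1 (2 new):
  {A, C}  = {C} ∪ {A}
  {B, C}  = {A}ᶜ
  (now 7)
Step 2 (1 new):
  {B}  = {A, C}ᶜ
  (now 8)
Step 3: no new sets; the family is a σ-algebra.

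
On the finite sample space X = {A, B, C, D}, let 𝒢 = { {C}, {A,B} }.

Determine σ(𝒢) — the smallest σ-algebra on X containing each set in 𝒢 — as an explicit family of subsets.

Begin from { {}, {C}, {A,B}, X } (that is, 𝒢 plus ∅ and X).
Iteration 1 adds 3:
  {C,D}  = complement {A,B}
  {A,B,C}  = {C} ∪ {A,B}
  {A,B,D}  = complement {C}
Iteration 2 adds 1:
  {D}  = complement {A,B,C}
Iteration 3 adds nothing — fixpoint reached.

Therefore σ(𝒢) = { {}, {C}, {D}, {A,B}, {C,D}, {A,B,C}, {A,B,D}, X } (|σ(𝒢)| = 8).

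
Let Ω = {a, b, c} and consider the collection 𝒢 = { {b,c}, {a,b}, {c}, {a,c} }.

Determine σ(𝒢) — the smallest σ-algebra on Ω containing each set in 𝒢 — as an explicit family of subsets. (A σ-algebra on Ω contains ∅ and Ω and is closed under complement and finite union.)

σ(𝒢) = { {}, {a}, {b}, {c}, {a,b}, {a,c}, {b,c}, Ω }

Derivation:
Begin from { {}, {c}, {a,b}, {a,c}, {b,c}, Ω } (that is, 𝒢 plus ∅ and Ω).
Round 1: 2 new —
  {a}  = ᶜ of {b,c}
  {b}  = ᶜ of {a,c}
  |family| = 8
After Round 2 the family is unchanged; done.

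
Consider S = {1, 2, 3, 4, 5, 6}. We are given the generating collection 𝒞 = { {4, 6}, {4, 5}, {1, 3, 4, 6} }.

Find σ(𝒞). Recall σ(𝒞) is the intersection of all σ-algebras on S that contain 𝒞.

Begin from { {}, {4, 5}, {4, 6}, {1, 3, 4, 6}, S } (that is, 𝒞 plus ∅ and S).
Iteration 1 (5 new):
  {2, 5}  = ᶜ of {1, 3, 4, 6}
  {4, 5, 6}  = {4, 5} ∪ {4, 6}
  {1, 2, 3, 5}  = ᶜ of {4, 6}
  {1, 2, 3, 6}  = ᶜ of {4, 5}
  {1, 3, 4, 5, 6}  = {4, 5} ∪ {1, 3, 4, 6}
  — 10 sets.
Iteration 2 (7 new):
  {2}  = ᶜ of {1, 3, 4, 5, 6}
  {1, 2, 3}  = ᶜ of {4, 5, 6}
  {2, 4, 5}  = {2, 5} ∪ {4, 5}
  {2, 4, 5, 6}  = {2, 5} ∪ {4, 6}
  {1, 2, 3, 4, 5}  = {4, 5} ∪ {1, 2, 3, 5}
  {1, 2, 3, 4, 6}  = {1, 2, 3, 6} ∪ {1, 3, 4, 6}
  {1, 2, 3, 5, 6}  = {2, 5} ∪ {1, 2, 3, 6}
  — 17 sets.
Iteration 3 adds 6:
  {4}  = ᶜ of {1, 2, 3, 5, 6}
  {5}  = ᶜ of {1, 2, 3, 4, 6}
  {6}  = ᶜ of {1, 2, 3, 4, 5}
  {1, 3}  = ᶜ of {2, 4, 5, 6}
  {1, 3, 6}  = ᶜ of {2, 4, 5}
  {2, 4, 6}  = {2} ∪ {4, 6}
  — 23 sets.
Iteration 4: +9 →
  {2, 4}  = {2} ∪ {4}
  {2, 6}  = {2} ∪ {6}
  {5, 6}  = {6} ∪ {5}
  {1, 3, 4}  = {1, 3} ∪ {4}
  {1, 3, 5}  = ᶜ of {2, 4, 6}
  {2, 5, 6}  = {2, 5} ∪ {6}
  {1, 2, 3, 4}  = {1, 2, 3} ∪ {4}
  {1, 3, 4, 5}  = {4, 5} ∪ {1, 3}
  {1, 3, 5, 6}  = {1, 3, 6} ∪ {5}
  — 32 sets.
Iteration 5: already closed under ᶜ and ∪.

Therefore σ(𝒞) = { {}, {2}, {4}, {5}, {6}, {1, 3}, {2, 4}, {2, 5}, {2, 6}, {4, 5}, {4, 6}, {5, 6}, {1, 2, 3}, {1, 3, 4}, {1, 3, 5}, {1, 3, 6}, {2, 4, 5}, {2, 4, 6}, {2, 5, 6}, {4, 5, 6}, {1, 2, 3, 4}, {1, 2, 3, 5}, {1, 2, 3, 6}, {1, 3, 4, 5}, {1, 3, 4, 6}, {1, 3, 5, 6}, {2, 4, 5, 6}, {1, 2, 3, 4, 5}, {1, 2, 3, 4, 6}, {1, 2, 3, 5, 6}, {1, 3, 4, 5, 6}, S } (|σ(𝒞)| = 32).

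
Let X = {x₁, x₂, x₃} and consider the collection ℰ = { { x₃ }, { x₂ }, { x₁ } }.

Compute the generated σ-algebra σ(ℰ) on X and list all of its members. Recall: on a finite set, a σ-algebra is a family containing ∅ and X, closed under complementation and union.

|σ(ℰ)| = 8.  σ(ℰ) = { ∅, { x₁ }, { x₂ }, { x₃ }, { x₁, x₂ }, { x₁, x₃ }, { x₂, x₃ }, X }

Trace:
Take S₀ = ℰ ∪ {∅, X} = { ∅, { x₁ }, { x₂ }, { x₃ }, X }.
Iteration 1: 3 new —
  { x₁, x₂ }  = X∖{ x₃ }
  { x₁, x₃ }  = X∖{ x₂ }
  { x₂, x₃ }  = X∖{ x₁ }
  [8 total]
Iteration 2: closed — nothing new.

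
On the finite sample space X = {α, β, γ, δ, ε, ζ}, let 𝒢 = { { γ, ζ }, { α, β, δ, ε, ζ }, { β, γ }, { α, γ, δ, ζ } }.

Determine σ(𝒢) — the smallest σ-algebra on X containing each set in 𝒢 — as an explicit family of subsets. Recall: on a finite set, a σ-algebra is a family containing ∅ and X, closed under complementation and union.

Seed the family with 𝒢 together with ∅ and X: { {  }, { β, γ }, { γ, ζ }, { α, γ, δ, ζ }, { α, β, δ, ε, ζ }, X }.
Pass 1. New:
  { γ }  = ᶜ of { α, β, δ, ε, ζ }
  { β, ε }  = ᶜ of { α, γ, δ, ζ }
  { β, γ, ζ }  = { β, γ } ∪ { γ, ζ }
  { α, β, δ, ε }  = ᶜ of { γ, ζ }
  { α, δ, ε, ζ }  = ᶜ of { β, γ }
  { α, β, γ, δ, ζ }  = { β, γ } ∪ { α, γ, δ, ζ }
  — 12 sets.
Pass 2: 6 new —
  { ε }  = ᶜ of { α, β, γ, δ, ζ }
  { α, δ, ε }  = ᶜ of { β, γ, ζ }
  { β, γ, ε }  = { β, ε } ∪ { γ }
  { β, γ, ε, ζ }  = { β, ε } ∪ { β, γ, ζ }
  { α, β, γ, δ, ε }  = { α, β, δ, ε } ∪ { γ }
  { α, γ, δ, ε, ζ }  = { α, δ, ε, ζ } ∪ { γ }
  — 18 sets.
Pass 3 adds 7:
  { β }  = ᶜ of { α, γ, δ, ε, ζ }
  { ζ }  = ᶜ of { α, β, γ, δ, ε }
  { α, δ }  = ᶜ of { β, γ, ε, ζ }
  { γ, ε }  = { γ } ∪ { ε }
  { α, δ, ζ }  = ᶜ of { β, γ, ε }
  { γ, ε, ζ }  = { γ, ζ } ∪ { ε }
  { α, γ, δ, ε }  = { α, δ, ε } ∪ { γ }
  — 25 sets.
Pass 4 adds 7:
  { β, ζ }  = ᶜ of { α, γ, δ, ε }
  { ε, ζ }  = { ζ } ∪ { ε }
  { α, β, δ }  = ᶜ of { γ, ε, ζ }
  { α, γ, δ }  = { γ } ∪ { α, δ }
  { β, ε, ζ }  = { β, ε } ∪ { ζ }
  { α, β, γ, δ }  = { β, γ } ∪ { α, δ }
  { α, β, δ, ζ }  = ᶜ of { γ, ε }
  — 32 sets.
Pass 5 adds nothing — fixpoint reached.

Therefore σ(𝒢) = { {  }, { β }, { γ }, { ε }, { ζ }, { α, δ }, { β, γ }, { β, ε }, { β, ζ }, { γ, ε }, { γ, ζ }, { ε, ζ }, { α, β, δ }, { α, γ, δ }, { α, δ, ε }, { α, δ, ζ }, { β, γ, ε }, { β, γ, ζ }, { β, ε, ζ }, { γ, ε, ζ }, { α, β, γ, δ }, { α, β, δ, ε }, { α, β, δ, ζ }, { α, γ, δ, ε }, { α, γ, δ, ζ }, { α, δ, ε, ζ }, { β, γ, ε, ζ }, { α, β, γ, δ, ε }, { α, β, γ, δ, ζ }, { α, β, δ, ε, ζ }, { α, γ, δ, ε, ζ }, X } (|σ(𝒢)| = 32).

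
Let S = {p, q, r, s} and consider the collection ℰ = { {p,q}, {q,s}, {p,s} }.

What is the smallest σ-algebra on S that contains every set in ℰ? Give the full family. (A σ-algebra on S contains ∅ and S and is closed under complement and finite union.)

Seed the family with ℰ together with ∅ and S: { ∅, {p,q}, {p,s}, {q,s}, S }.
Iteration 1 adds 4:
  {p,r}  = ᶜ of {q,s}
  {q,r}  = ᶜ of {p,s}
  {r,s}  = ᶜ of {p,q}
  {p,q,s}  = {p,s} ∪ {p,q}
  (now 9)
Iteration 2: 4 new —
  {r}  = ᶜ of {p,q,s}
  {p,q,r}  = {p,q} ∪ {q,r}
  {p,r,s}  = {r,s} ∪ {p,s}
  {q,r,s}  = {r,s} ∪ {q,r}
  (now 13)
Iteration 3. New:
  {p}  = ᶜ of {q,r,s}
  {q}  = ᶜ of {p,r,s}
  {s}  = ᶜ of {p,q,r}
  (now 16)
Iteration 4 adds nothing — fixpoint reached.

Therefore σ(ℰ) = { ∅, {p}, {q}, {r}, {s}, {p,q}, {p,r}, {p,s}, {q,r}, {q,s}, {r,s}, {p,q,r}, {p,q,s}, {p,r,s}, {q,r,s}, S } (|σ(ℰ)| = 16).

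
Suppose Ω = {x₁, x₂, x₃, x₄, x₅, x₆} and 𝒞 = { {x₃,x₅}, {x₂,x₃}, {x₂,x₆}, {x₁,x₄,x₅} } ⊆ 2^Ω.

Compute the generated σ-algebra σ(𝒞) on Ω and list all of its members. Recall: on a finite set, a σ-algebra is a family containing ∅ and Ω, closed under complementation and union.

|σ(𝒞)| = 32.  σ(𝒞) = { {}, {x₂}, {x₃}, {x₅}, {x₆}, {x₁,x₄}, {x₂,x₃}, {x₂,x₅}, {x₂,x₆}, {x₃,x₅}, {x₃,x₆}, {x₅,x₆}, {x₁,x₂,x₄}, {x₁,x₃,x₄}, {x₁,x₄,x₅}, {x₁,x₄,x₆}, {x₂,x₃,x₅}, {x₂,x₃,x₆}, {x₂,x₅,x₆}, {x₃,x₅,x₆}, {x₁,x₂,x₃,x₄}, {x₁,x₂,x₄,x₅}, {x₁,x₂,x₄,x₆}, {x₁,x₃,x₄,x₅}, {x₁,x₃,x₄,x₆}, {x₁,x₄,x₅,x₆}, {x₂,x₃,x₅,x₆}, {x₁,x₂,x₃,x₄,x₅}, {x₁,x₂,x₃,x₄,x₆}, {x₁,x₂,x₄,x₅,x₆}, {x₁,x₃,x₄,x₅,x₆}, Ω }

Derivation:
Seed the family with 𝒞 together with ∅ and Ω: { {}, {x₂,x₃}, {x₂,x₆}, {x₃,x₅}, {x₁,x₄,x₅}, Ω }.
Round 1 adds 8:
  {x₂,x₃,x₅}  = {x₂,x₃} ∪ {x₃,x₅}
  {x₂,x₃,x₆}  = ᶜ of {x₁,x₄,x₅}
  {x₁,x₂,x₄,x₆}  = ᶜ of {x₃,x₅}
  {x₁,x₃,x₄,x₅}  = ᶜ of {x₂,x₆}
  {x₁,x₄,x₅,x₆}  = ᶜ of {x₂,x₃}
  {x₂,x₃,x₅,x₆}  = {x₃,x₅} ∪ {x₂,x₆}
  {x₁,x₂,x₃,x₄,x₅}  = {x₁,x₄,x₅} ∪ {x₂,x₃}
  {x₁,x₂,x₄,x₅,x₆}  = {x₁,x₄,x₅} ∪ {x₂,x₆}
Round 2: 6 new —
  {x₃}  = ᶜ of {x₁,x₂,x₄,x₅,x₆}
  {x₆}  = ᶜ of {x₁,x₂,x₃,x₄,x₅}
  {x₁,x₄}  = ᶜ of {x₂,x₃,x₅,x₆}
  {x₁,x₄,x₆}  = ᶜ of {x₂,x₃,x₅}
  {x₁,x₂,x₃,x₄,x₆}  = {x₁,x₂,x₄,x₆} ∪ {x₂,x₃,x₆}
  {x₁,x₃,x₄,x₅,x₆}  = {x₁,x₄,x₅,x₆} ∪ {x₁,x₃,x₄,x₅}
Round 3. New:
  {x₂}  = ᶜ of {x₁,x₃,x₄,x₅,x₆}
  {x₅}  = ᶜ of {x₁,x₂,x₃,x₄,x₆}
  {x₃,x₆}  = {x₆} ∪ {x₃}
  {x₁,x₃,x₄}  = {x₁,x₄} ∪ {x₃}
  {x₃,x₅,x₆}  = {x₃,x₅} ∪ {x₆}
  {x₁,x₂,x₃,x₄}  = {x₁,x₄} ∪ {x₂,x₃}
  {x₁,x₃,x₄,x₆}  = {x₁,x₄,x₆} ∪ {x₃}
Round 4: 5 new —
  {x₂,x₅}  = ᶜ of {x₁,x₃,x₄,x₆}
  {x₅,x₆}  = ᶜ of {x₁,x₂,x₃,x₄}
  {x₁,x₂,x₄}  = ᶜ of {x₃,x₅,x₆}
  {x₂,x₅,x₆}  = ᶜ of {x₁,x₃,x₄}
  {x₁,x₂,x₄,x₅}  = ᶜ of {x₃,x₆}
Round 5: stable.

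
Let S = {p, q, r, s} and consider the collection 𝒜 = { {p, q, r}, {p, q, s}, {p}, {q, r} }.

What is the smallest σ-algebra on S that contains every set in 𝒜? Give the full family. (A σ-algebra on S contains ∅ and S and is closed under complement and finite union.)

|σ(𝒜)| = 16.  σ(𝒜) = { {}, {p}, {q}, {r}, {s}, {p, q}, {p, r}, {p, s}, {q, r}, {q, s}, {r, s}, {p, q, r}, {p, q, s}, {p, r, s}, {q, r, s}, S }

Check:
Initial family (6 sets): { {}, {p}, {q, r}, {p, q, r}, {p, q, s}, S }.
Pass 1. New:
  {r}  = ᶜ of {p, q, s}
  {s}  = ᶜ of {p, q, r}
  {p, s}  = ᶜ of {q, r}
  {q, r, s}  = ᶜ of {p}
  [10 total]
Pass 2. New:
  {p, r}  = {r} ∪ {p}
  {r, s}  = {r} ∪ {s}
  {p, r, s}  = {r} ∪ {p, s}
  [13 total]
Pass 3: 3 new —
  {q}  = ᶜ of {p, r, s}
  {p, q}  = ᶜ of {r, s}
  {q, s}  = ᶜ of {p, r}
  [16 total]
Pass 4: closed — nothing new.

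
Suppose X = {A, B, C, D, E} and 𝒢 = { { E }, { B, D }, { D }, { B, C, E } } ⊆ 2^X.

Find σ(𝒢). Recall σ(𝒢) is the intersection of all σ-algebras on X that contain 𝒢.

σ(𝒢) (32 sets): { {}, { A }, { B }, { C }, { D }, { E }, { A, B }, { A, C }, { A, D }, { A, E }, { B, C }, { B, D }, { B, E }, { C, D }, { C, E }, { D, E }, { A, B, C }, { A, B, D }, { A, B, E }, { A, C, D }, { A, C, E }, { A, D, E }, { B, C, D }, { B, C, E }, { B, D, E }, { C, D, E }, { A, B, C, D }, { A, B, C, E }, { A, B, D, E }, { A, C, D, E }, { B, C, D, E }, X }

Check:
Initial family (6 sets): { {}, { D }, { E }, { B, D }, { B, C, E }, X }.
Pass 1. New:
  { A, D }  = complement { B, C, E }
  { D, E }  = { D } ∪ { E }
  { A, C, E }  = complement { B, D }
  { B, D, E }  = { B, D } ∪ { E }
  { A, B, C, D }  = complement { E }
  { A, B, C, E }  = complement { D }
  { B, C, D, E }  = { B, C, E } ∪ { D }
  (now 13)
Pass 2 (7 new):
  { A }  = complement { B, C, D, E }
  { A, C }  = complement { B, D, E }
  { A, B, C }  = complement { D, E }
  { A, B, D }  = { A, D } ∪ { B, D }
  { A, D, E }  = { E } ∪ { A, D }
  { A, B, D, E }  = { A, D } ∪ { B, D, E }
  { A, C, D, E }  = { A, C, E } ∪ { D, E }
  (now 20)
Pass 3. New:
  { B }  = complement { A, C, D, E }
  { C }  = complement { A, B, D, E }
  { A, E }  = { E } ∪ { A }
  { B, C }  = complement { A, D, E }
  { C, E }  = complement { A, B, D }
  { A, C, D }  = { A, D } ∪ { A, C }
  (now 26)
Pass 4 adds 6:
  { A, B }  = { B } ∪ { A }
  { B, E }  = complement { A, C, D }
  { C, D }  = { C } ∪ { D }
  { A, B, E }  = { B } ∪ { A, E }
  { B, C, D }  = complement { A, E }
  { C, D, E }  = { D, E } ∪ { C }
  (now 32)
Pass 5: stable.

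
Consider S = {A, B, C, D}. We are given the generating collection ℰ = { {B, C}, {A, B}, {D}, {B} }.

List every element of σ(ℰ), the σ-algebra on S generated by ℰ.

σ(ℰ) (16 sets): { {}, {A}, {B}, {C}, {D}, {A, B}, {A, C}, {A, D}, {B, C}, {B, D}, {C, D}, {A, B, C}, {A, B, D}, {A, C, D}, {B, C, D}, S }

Check:
Seed the family with ℰ together with ∅ and S: { {}, {B}, {D}, {A, B}, {B, C}, S }.
Iteration 1. New:
  {A, D}  = ᶜ of {B, C}
  {B, D}  = {D} ∪ {B}
  {C, D}  = ᶜ of {A, B}
  {A, B, C}  = ᶜ of {D}
  {A, B, D}  = {A, B} ∪ {D}
  {A, C, D}  = ᶜ of {B}
  {B, C, D}  = {B, C} ∪ {D}
  |family| = 13
Iteration 2: 3 new —
  {A}  = ᶜ of {B, C, D}
  {C}  = ᶜ of {A, B, D}
  {A, C}  = ᶜ of {B, D}
  |family| = 16
Iteration 3: already closed under ᶜ and ∪.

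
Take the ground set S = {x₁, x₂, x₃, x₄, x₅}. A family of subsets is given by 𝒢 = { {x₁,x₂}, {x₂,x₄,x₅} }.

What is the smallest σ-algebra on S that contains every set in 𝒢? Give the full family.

|σ(𝒢)| = 16.  σ(𝒢) = { ∅, {x₁}, {x₂}, {x₃}, {x₁,x₂}, {x₁,x₃}, {x₂,x₃}, {x₄,x₅}, {x₁,x₂,x₃}, {x₁,x₄,x₅}, {x₂,x₄,x₅}, {x₃,x₄,x₅}, {x₁,x₂,x₄,x₅}, {x₁,x₃,x₄,x₅}, {x₂,x₃,x₄,x₅}, S }

Check:
Take S₀ = 𝒢 ∪ {∅, S} = { ∅, {x₁,x₂}, {x₂,x₄,x₅}, S }.
Pass 1: 3 new —
  {x₁,x₃}  = complement {x₂,x₄,x₅}
  {x₃,x₄,x₅}  = complement {x₁,x₂}
  {x₁,x₂,x₄,x₅}  = {x₁,x₂} ∪ {x₂,x₄,x₅}
  (now 7)
Pass 2. New:
  {x₃}  = complement {x₁,x₂,x₄,x₅}
  {x₁,x₂,x₃}  = {x₁,x₂} ∪ {x₁,x₃}
  {x₁,x₃,x₄,x₅}  = {x₃,x₄,x₅} ∪ {x₁,x₃}
  {x₂,x₃,x₄,x₅}  = {x₃,x₄,x₅} ∪ {x₂,x₄,x₅}
  (now 11)
Pass 3: 3 new —
  {x₁}  = complement {x₂,x₃,x₄,x₅}
  {x₂}  = complement {x₁,x₃,x₄,x₅}
  {x₄,x₅}  = complement {x₁,x₂,x₃}
  (now 14)
Pass 4. New:
  {x₂,x₃}  = {x₃} ∪ {x₂}
  {x₁,x₄,x₅}  = {x₄,x₅} ∪ {x₁}
  (now 16)
After Pass 5 the family is unchanged; done.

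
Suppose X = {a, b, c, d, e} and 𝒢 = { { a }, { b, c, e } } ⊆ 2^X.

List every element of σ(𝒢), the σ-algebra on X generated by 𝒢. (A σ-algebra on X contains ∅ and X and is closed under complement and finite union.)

|σ(𝒢)| = 8.  σ(𝒢) = { {}, { a }, { d }, { a, d }, { b, c, e }, { a, b, c, e }, { b, c, d, e }, X }

Working:
Seed the family with 𝒢 together with ∅ and X: { {}, { a }, { b, c, e }, X }.
Step 1: 3 new —
  { a, d }  = complement { b, c, e }
  { a, b, c, e }  = { a } ∪ { b, c, e }
  { b, c, d, e }  = complement { a }
  |family| = 7
Step 2: +1 →
  { d }  = complement { a, b, c, e }
  |family| = 8
Step 3 adds nothing — fixpoint reached.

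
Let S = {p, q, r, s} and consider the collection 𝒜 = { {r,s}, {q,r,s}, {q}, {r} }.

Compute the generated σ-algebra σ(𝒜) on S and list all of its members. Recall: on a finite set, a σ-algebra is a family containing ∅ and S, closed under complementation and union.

|σ(𝒜)| = 16.  σ(𝒜) = { ∅, {p}, {q}, {r}, {s}, {p,q}, {p,r}, {p,s}, {q,r}, {q,s}, {r,s}, {p,q,r}, {p,q,s}, {p,r,s}, {q,r,s}, S }

Check:
Begin from { ∅, {q}, {r}, {r,s}, {q,r,s}, S } (that is, 𝒜 plus ∅ and S).
Round 1: 5 new —
  {p}  = S∖{q,r,s}
  {p,q}  = S∖{r,s}
  {q,r}  = {r} ∪ {q}
  {p,q,s}  = S∖{r}
  {p,r,s}  = S∖{q}
  |family| = 11
Round 2 adds 3:
  {p,r}  = {r} ∪ {p}
  {p,s}  = S∖{q,r}
  {p,q,r}  = {p,q} ∪ {r}
  |family| = 14
Round 3. New:
  {s}  = S∖{p,q,r}
  {q,s}  = S∖{p,r}
  |family| = 16
Round 4: closed — nothing new.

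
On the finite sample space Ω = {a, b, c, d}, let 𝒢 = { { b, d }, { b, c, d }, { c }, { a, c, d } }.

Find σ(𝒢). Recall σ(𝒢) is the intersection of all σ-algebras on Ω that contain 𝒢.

Answer: σ(𝒢) = { ∅, { a }, { b }, { c }, { d }, { a, b }, { a, c }, { a, d }, { b, c }, { b, d }, { c, d }, { a, b, c }, { a, b, d }, { a, c, d }, { b, c, d }, Ω }

Working:
Begin from { ∅, { c }, { b, d }, { a, c, d }, { b, c, d }, Ω } (that is, 𝒢 plus ∅ and Ω).
Iteration 1. New:
  { a }  = { b, c, d }ᶜ
  { b }  = { a, c, d }ᶜ
  { a, c }  = { b, d }ᶜ
  { a, b, d }  = { c }ᶜ
  [10 total]
Iteration 2. New:
  { a, b }  = { b } ∪ { a }
  { b, c }  = { b } ∪ { c }
  { a, b, c }  = { b } ∪ { a, c }
  [13 total]
Iteration 3. New:
  { d }  = { a, b, c }ᶜ
  { a, d }  = { b, c }ᶜ
  { c, d }  = { a, b }ᶜ
  [16 total]
Iteration 4 adds nothing — fixpoint reached.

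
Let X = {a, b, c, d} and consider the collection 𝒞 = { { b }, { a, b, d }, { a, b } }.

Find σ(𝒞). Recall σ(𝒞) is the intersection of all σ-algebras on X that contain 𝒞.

Start: 𝒞 ∪ {∅, X} = { {}, { b }, { a, b }, { a, b, d }, X }.
Iteration 1. New:
  { c }  = X∖{ a, b, d }
  { c, d }  = X∖{ a, b }
  { a, c, d }  = X∖{ b }
Iteration 2 adds 3:
  { b, c }  = { c } ∪ { b }
  { a, b, c }  = { c } ∪ { a, b }
  { b, c, d }  = { b } ∪ { c, d }
Iteration 3 (3 new):
  { a }  = X∖{ b, c, d }
  { d }  = X∖{ a, b, c }
  { a, d }  = X∖{ b, c }
Iteration 4 adds 2:
  { a, c }  = { c } ∪ { a }
  { b, d }  = { d } ∪ { b }
Iteration 5: already closed under ᶜ and ∪.

Therefore σ(𝒞) = { {}, { a }, { b }, { c }, { d }, { a, b }, { a, c }, { a, d }, { b, c }, { b, d }, { c, d }, { a, b, c }, { a, b, d }, { a, c, d }, { b, c, d }, X } (|σ(𝒞)| = 16).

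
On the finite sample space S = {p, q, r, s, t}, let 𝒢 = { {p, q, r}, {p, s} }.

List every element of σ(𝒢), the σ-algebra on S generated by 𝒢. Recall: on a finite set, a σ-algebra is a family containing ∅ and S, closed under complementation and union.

|σ(𝒢)| = 16.  σ(𝒢) = { {}, {p}, {s}, {t}, {p, s}, {p, t}, {q, r}, {s, t}, {p, q, r}, {p, s, t}, {q, r, s}, {q, r, t}, {p, q, r, s}, {p, q, r, t}, {q, r, s, t}, S }

Trace:
Seed the family with 𝒢 together with ∅ and S: { {}, {p, s}, {p, q, r}, S }.
Iteration 1: +3 →
  {s, t}  = ᶜ of {p, q, r}
  {q, r, t}  = ᶜ of {p, s}
  {p, q, r, s}  = {p, q, r} ∪ {p, s}
  — 7 sets.
Iteration 2 adds 4:
  {t}  = ᶜ of {p, q, r, s}
  {p, s, t}  = {s, t} ∪ {p, s}
  {p, q, r, t}  = {q, r, t} ∪ {p, q, r}
  {q, r, s, t}  = {s, t} ∪ {q, r, t}
  — 11 sets.
Iteration 3: +3 →
  {p}  = ᶜ of {q, r, s, t}
  {s}  = ᶜ of {p, q, r, t}
  {q, r}  = ᶜ of {p, s, t}
  — 14 sets.
Iteration 4 adds 2:
  {p, t}  = {t} ∪ {p}
  {q, r, s}  = {q, r} ∪ {s}
  — 16 sets.
After Iteration 5 the family is unchanged; done.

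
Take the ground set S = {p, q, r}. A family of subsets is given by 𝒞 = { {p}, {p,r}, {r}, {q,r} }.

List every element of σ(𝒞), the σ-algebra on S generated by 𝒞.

Answer: σ(𝒞) = { {}, {p}, {q}, {r}, {p,q}, {p,r}, {q,r}, S }

Check:
Seed the family with 𝒞 together with ∅ and S: { {}, {p}, {r}, {p,r}, {q,r}, S }.
Step 1 (2 new):
  {q}  = {p,r}ᶜ
  {p,q}  = {r}ᶜ
Step 2: stable.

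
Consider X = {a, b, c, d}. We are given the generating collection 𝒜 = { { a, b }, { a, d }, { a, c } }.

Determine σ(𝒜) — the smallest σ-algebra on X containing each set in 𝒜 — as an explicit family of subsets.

σ(𝒜) (16 sets): { ∅, { a }, { b }, { c }, { d }, { a, b }, { a, c }, { a, d }, { b, c }, { b, d }, { c, d }, { a, b, c }, { a, b, d }, { a, c, d }, { b, c, d }, X }

Working:
Seed the family with 𝒜 together with ∅ and X: { ∅, { a, b }, { a, c }, { a, d }, X }.
Pass 1. New:
  { b, c }  = ᶜ of { a, d }
  { b, d }  = ᶜ of { a, c }
  { c, d }  = ᶜ of { a, b }
  { a, b, c }  = { a, b } ∪ { a, c }
  { a, b, d }  = { a, d } ∪ { a, b }
  { a, c, d }  = { a, d } ∪ { a, c }
Pass 2 adds 4:
  { b }  = ᶜ of { a, c, d }
  { c }  = ᶜ of { a, b, d }
  { d }  = ᶜ of { a, b, c }
  { b, c, d }  = { c, d } ∪ { b, c }
Pass 3: 1 new —
  { a }  = ᶜ of { b, c, d }
Pass 4: no new sets; the family is a σ-algebra.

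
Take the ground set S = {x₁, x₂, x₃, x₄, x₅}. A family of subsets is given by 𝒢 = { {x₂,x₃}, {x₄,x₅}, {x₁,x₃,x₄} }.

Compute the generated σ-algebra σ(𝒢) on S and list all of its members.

Initial family (5 sets): { ∅, {x₂,x₃}, {x₄,x₅}, {x₁,x₃,x₄}, S }.
Iteration 1. New:
  {x₂,x₅}  = S∖{x₁,x₃,x₄}
  {x₁,x₂,x₃}  = S∖{x₄,x₅}
  {x₁,x₄,x₅}  = S∖{x₂,x₃}
  {x₁,x₂,x₃,x₄}  = {x₁,x₃,x₄} ∪ {x₂,x₃}
  {x₁,x₃,x₄,x₅}  = {x₄,x₅} ∪ {x₁,x₃,x₄}
  {x₂,x₃,x₄,x₅}  = {x₄,x₅} ∪ {x₂,x₃}
  (now 11)
Iteration 2: 7 new —
  {x₁}  = S∖{x₂,x₃,x₄,x₅}
  {x₂}  = S∖{x₁,x₃,x₄,x₅}
  {x₅}  = S∖{x₁,x₂,x₃,x₄}
  {x₂,x₃,x₅}  = {x₂,x₅} ∪ {x₂,x₃}
  {x₂,x₄,x₅}  = {x₂,x₅} ∪ {x₄,x₅}
  {x₁,x₂,x₃,x₅}  = {x₂,x₅} ∪ {x₁,x₂,x₃}
  {x₁,x₂,x₄,x₅}  = {x₁,x₄,x₅} ∪ {x₂,x₅}
  (now 18)
Iteration 3: +7 →
  {x₃}  = S∖{x₁,x₂,x₄,x₅}
  {x₄}  = S∖{x₁,x₂,x₃,x₅}
  {x₁,x₂}  = {x₂} ∪ {x₁}
  {x₁,x₃}  = S∖{x₂,x₄,x₅}
  {x₁,x₄}  = S∖{x₂,x₃,x₅}
  {x₁,x₅}  = {x₅} ∪ {x₁}
  {x₁,x₂,x₅}  = {x₂,x₅} ∪ {x₁}
  (now 25)
Iteration 4 adds 7:
  {x₂,x₄}  = {x₂} ∪ {x₄}
  {x₃,x₄}  = S∖{x₁,x₂,x₅}
  {x₃,x₅}  = {x₅} ∪ {x₃}
  {x₁,x₂,x₄}  = {x₁,x₂} ∪ {x₁,x₄}
  {x₁,x₃,x₅}  = {x₅} ∪ {x₁,x₃}
  {x₂,x₃,x₄}  = S∖{x₁,x₅}
  {x₃,x₄,x₅}  = S∖{x₁,x₂}
  (now 32)
After Iteration 5 the family is unchanged; done.

σ(𝒢) = { ∅, {x₁}, {x₂}, {x₃}, {x₄}, {x₅}, {x₁,x₂}, {x₁,x₃}, {x₁,x₄}, {x₁,x₅}, {x₂,x₃}, {x₂,x₄}, {x₂,x₅}, {x₃,x₄}, {x₃,x₅}, {x₄,x₅}, {x₁,x₂,x₃}, {x₁,x₂,x₄}, {x₁,x₂,x₅}, {x₁,x₃,x₄}, {x₁,x₃,x₅}, {x₁,x₄,x₅}, {x₂,x₃,x₄}, {x₂,x₃,x₅}, {x₂,x₄,x₅}, {x₃,x₄,x₅}, {x₁,x₂,x₃,x₄}, {x₁,x₂,x₃,x₅}, {x₁,x₂,x₄,x₅}, {x₁,x₃,x₄,x₅}, {x₂,x₃,x₄,x₅}, S }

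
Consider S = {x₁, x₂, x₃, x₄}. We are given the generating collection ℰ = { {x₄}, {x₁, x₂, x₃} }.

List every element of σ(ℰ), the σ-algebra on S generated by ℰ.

Answer: σ(ℰ) = { {}, {x₄}, {x₁, x₂, x₃}, S }

Check:
Initial family (4 sets): { {}, {x₄}, {x₁, x₂, x₃}, S }.
Step 1: stable.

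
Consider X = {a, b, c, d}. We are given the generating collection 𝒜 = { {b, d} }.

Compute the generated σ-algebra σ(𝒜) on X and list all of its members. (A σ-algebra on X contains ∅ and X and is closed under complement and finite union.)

σ(𝒜) (4 sets): { ∅, {a, c}, {b, d}, X }

Trace:
Take S₀ = 𝒜 ∪ {∅, X} = { ∅, {b, d}, X }.
Iteration 1. New:
  {a, c}  = ᶜ of {b, d}
Iteration 2: closed — nothing new.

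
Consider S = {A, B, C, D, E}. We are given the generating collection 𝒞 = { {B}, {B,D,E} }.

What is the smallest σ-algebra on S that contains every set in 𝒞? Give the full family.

σ(𝒞) = { ∅, {B}, {A,C}, {D,E}, {A,B,C}, {B,D,E}, {A,C,D,E}, S }

Derivation:
Start: 𝒞 ∪ {∅, S} = { ∅, {B}, {B,D,E}, S }.
Round 1: +2 →
  {A,C}  = complement {B,D,E}
  {A,C,D,E}  = complement {B}
  |family| = 6
Round 2 (1 new):
  {A,B,C}  = {A,C} ∪ {B}
  |family| = 7
Round 3 (1 new):
  {D,E}  = complement {A,B,C}
  |family| = 8
Round 4: no new sets; the family is a σ-algebra.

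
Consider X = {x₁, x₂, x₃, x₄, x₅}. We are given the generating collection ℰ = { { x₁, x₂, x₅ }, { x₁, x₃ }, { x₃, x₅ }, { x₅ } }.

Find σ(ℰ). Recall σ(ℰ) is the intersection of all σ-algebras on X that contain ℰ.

Initial family (6 sets): { {  }, { x₅ }, { x₁, x₃ }, { x₃, x₅ }, { x₁, x₂, x₅ }, X }.
Pass 1 (6 new):
  { x₃, x₄ }  = X∖{ x₁, x₂, x₅ }
  { x₁, x₂, x₄ }  = X∖{ x₃, x₅ }
  { x₁, x₃, x₅ }  = { x₁, x₃ } ∪ { x₃, x₅ }
  { x₂, x₄, x₅ }  = X∖{ x₁, x₃ }
  { x₁, x₂, x₃, x₄ }  = X∖{ x₅ }
  { x₁, x₂, x₃, x₅ }  = { x₁, x₂, x₅ } ∪ { x₁, x₃ }
  — 12 sets.
Pass 2: +7 →
  { x₄ }  = X∖{ x₁, x₂, x₃, x₅ }
  { x₂, x₄ }  = X∖{ x₁, x₃, x₅ }
  { x₁, x₃, x₄ }  = { x₃, x₄ } ∪ { x₁, x₃ }
  { x₃, x₄, x₅ }  = { x₃, x₄ } ∪ { x₅ }
  { x₁, x₂, x₄, x₅ }  = { x₁, x₂, x₄ } ∪ { x₅ }
  { x₁, x₃, x₄, x₅ }  = { x₃, x₄ } ∪ { x₁, x₃, x₅ }
  { x₂, x₃, x₄, x₅ }  = { x₃, x₄ } ∪ { x₂, x₄, x₅ }
  — 19 sets.
Pass 3: 7 new —
  { x₁ }  = X∖{ x₂, x₃, x₄, x₅ }
  { x₂ }  = X∖{ x₁, x₃, x₄, x₅ }
  { x₃ }  = X∖{ x₁, x₂, x₄, x₅ }
  { x₁, x₂ }  = X∖{ x₃, x₄, x₅ }
  { x₂, x₅ }  = X∖{ x₁, x₃, x₄ }
  { x₄, x₅ }  = { x₅ } ∪ { x₄ }
  { x₂, x₃, x₄ }  = { x₃, x₄ } ∪ { x₂, x₄ }
  — 26 sets.
Pass 4: 6 new —
  { x₁, x₄ }  = { x₄ } ∪ { x₁ }
  { x₁, x₅ }  = X∖{ x₂, x₃, x₄ }
  { x₂, x₃ }  = { x₂ } ∪ { x₃ }
  { x₁, x₂, x₃ }  = X∖{ x₄, x₅ }
  { x₁, x₄, x₅ }  = { x₄, x₅ } ∪ { x₁ }
  { x₂, x₃, x₅ }  = { x₂, x₅ } ∪ { x₃ }
  — 32 sets.
Pass 5: stable.

Hence σ(ℰ) has 32 members: { {  }, { x₁ }, { x₂ }, { x₃ }, { x₄ }, { x₅ }, { x₁, x₂ }, { x₁, x₃ }, { x₁, x₄ }, { x₁, x₅ }, { x₂, x₃ }, { x₂, x₄ }, { x₂, x₅ }, { x₃, x₄ }, { x₃, x₅ }, { x₄, x₅ }, { x₁, x₂, x₃ }, { x₁, x₂, x₄ }, { x₁, x₂, x₅ }, { x₁, x₃, x₄ }, { x₁, x₃, x₅ }, { x₁, x₄, x₅ }, { x₂, x₃, x₄ }, { x₂, x₃, x₅ }, { x₂, x₄, x₅ }, { x₃, x₄, x₅ }, { x₁, x₂, x₃, x₄ }, { x₁, x₂, x₃, x₅ }, { x₁, x₂, x₄, x₅ }, { x₁, x₃, x₄, x₅ }, { x₂, x₃, x₄, x₅ }, X }.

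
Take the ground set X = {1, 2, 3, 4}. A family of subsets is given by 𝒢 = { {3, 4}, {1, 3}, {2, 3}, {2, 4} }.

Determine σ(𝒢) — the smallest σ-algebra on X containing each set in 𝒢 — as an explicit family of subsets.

Take S₀ = 𝒢 ∪ {∅, X} = { {}, {1, 3}, {2, 3}, {2, 4}, {3, 4}, X }.
Pass 1 adds 5:
  {1, 2}  = ᶜ of {3, 4}
  {1, 4}  = ᶜ of {2, 3}
  {1, 2, 3}  = {2, 3} ∪ {1, 3}
  {1, 3, 4}  = {3, 4} ∪ {1, 3}
  {2, 3, 4}  = {3, 4} ∪ {2, 3}
  (now 11)
Pass 2: 4 new —
  {1}  = ᶜ of {2, 3, 4}
  {2}  = ᶜ of {1, 3, 4}
  {4}  = ᶜ of {1, 2, 3}
  {1, 2, 4}  = {1, 2} ∪ {1, 4}
  (now 15)
Pass 3 (1 new):
  {3}  = ᶜ of {1, 2, 4}
  (now 16)
Pass 4: stable.

σ(𝒢) = { {}, {1}, {2}, {3}, {4}, {1, 2}, {1, 3}, {1, 4}, {2, 3}, {2, 4}, {3, 4}, {1, 2, 3}, {1, 2, 4}, {1, 3, 4}, {2, 3, 4}, X }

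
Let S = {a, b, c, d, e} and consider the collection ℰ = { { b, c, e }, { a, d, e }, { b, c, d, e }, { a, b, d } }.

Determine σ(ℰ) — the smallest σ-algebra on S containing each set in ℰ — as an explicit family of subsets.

Seed the family with ℰ together with ∅ and S: { {  }, { a, b, d }, { a, d, e }, { b, c, e }, { b, c, d, e }, S }.
Step 1: 5 new —
  { a }  = complement { b, c, d, e }
  { a, d }  = complement { b, c, e }
  { b, c }  = complement { a, d, e }
  { c, e }  = complement { a, b, d }
  { a, b, d, e }  = { a, d, e } ∪ { a, b, d }
  — 11 sets.
Step 2. New:
  { c }  = complement { a, b, d, e }
  { a, b, c }  = { b, c } ∪ { a }
  { a, c, e }  = { c, e } ∪ { a }
  { a, b, c, d }  = { a, b, d } ∪ { b, c }
  { a, b, c, e }  = { b, c, e } ∪ { a }
  { a, c, d, e }  = { a, d, e } ∪ { c, e }
  — 17 sets.
Step 3: 7 new —
  { b }  = complement { a, c, d, e }
  { d }  = complement { a, b, c, e }
  { e }  = complement { a, b, c, d }
  { a, c }  = { c } ∪ { a }
  { b, d }  = complement { a, c, e }
  { d, e }  = complement { a, b, c }
  { a, c, d }  = { c } ∪ { a, d }
  — 24 sets.
Step 4 (7 new):
  { a, b }  = { b } ∪ { a }
  { a, e }  = { e } ∪ { a }
  { b, e }  = complement { a, c, d }
  { c, d }  = { c } ∪ { d }
  { b, c, d }  = { c } ∪ { b, d }
  { b, d, e }  = complement { a, c }
  { c, d, e }  = { d, e } ∪ { c }
  — 31 sets.
Step 5 adds 1:
  { a, b, e }  = complement { c, d }
  — 32 sets.
Step 6: stable.

Therefore σ(ℰ) = { {  }, { a }, { b }, { c }, { d }, { e }, { a, b }, { a, c }, { a, d }, { a, e }, { b, c }, { b, d }, { b, e }, { c, d }, { c, e }, { d, e }, { a, b, c }, { a, b, d }, { a, b, e }, { a, c, d }, { a, c, e }, { a, d, e }, { b, c, d }, { b, c, e }, { b, d, e }, { c, d, e }, { a, b, c, d }, { a, b, c, e }, { a, b, d, e }, { a, c, d, e }, { b, c, d, e }, S } (|σ(ℰ)| = 32).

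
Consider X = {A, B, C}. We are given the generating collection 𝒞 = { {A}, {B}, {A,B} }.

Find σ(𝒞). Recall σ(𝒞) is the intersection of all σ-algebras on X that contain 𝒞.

|σ(𝒞)| = 8.  σ(𝒞) = { ∅, {A}, {B}, {C}, {A,B}, {A,C}, {B,C}, X }

Trace:
Seed the family with 𝒞 together with ∅ and X: { ∅, {A}, {B}, {A,B}, X }.
Iteration 1: 3 new —
  {C}  = X∖{A,B}
  {A,C}  = X∖{B}
  {B,C}  = X∖{A}
  |family| = 8
After Iteration 2 the family is unchanged; done.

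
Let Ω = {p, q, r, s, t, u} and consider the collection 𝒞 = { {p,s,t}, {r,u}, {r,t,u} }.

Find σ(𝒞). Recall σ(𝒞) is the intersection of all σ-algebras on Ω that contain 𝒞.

Initial family (5 sets): { {}, {r,u}, {p,s,t}, {r,t,u}, Ω }.
Step 1 (4 new):
  {p,q,s}  = {r,t,u}ᶜ
  {q,r,u}  = {p,s,t}ᶜ
  {p,q,s,t}  = {r,u}ᶜ
  {p,r,s,t,u}  = {p,s,t} ∪ {r,u}
Step 2: 3 new —
  {q}  = {p,r,s,t,u}ᶜ
  {q,r,t,u}  = {q,r,u} ∪ {r,t,u}
  {p,q,r,s,u}  = {q,r,u} ∪ {p,q,s}
Step 3: 2 new —
  {t}  = {p,q,r,s,u}ᶜ
  {p,s}  = {q,r,t,u}ᶜ
Step 4 adds 2:
  {q,t}  = {q} ∪ {t}
  {p,r,s,u}  = {p,s} ∪ {r,u}
Step 5: closed — nothing new.

σ(𝒞) = { {}, {q}, {t}, {p,s}, {q,t}, {r,u}, {p,q,s}, {p,s,t}, {q,r,u}, {r,t,u}, {p,q,s,t}, {p,r,s,u}, {q,r,t,u}, {p,q,r,s,u}, {p,r,s,t,u}, Ω }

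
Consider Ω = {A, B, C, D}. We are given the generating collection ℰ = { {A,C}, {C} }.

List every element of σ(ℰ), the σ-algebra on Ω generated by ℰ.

Seed the family with ℰ together with ∅ and Ω: { ∅, {C}, {A,C}, Ω }.
Pass 1 adds 2:
  {B,D}  = {A,C}ᶜ
  {A,B,D}  = {C}ᶜ
  |family| = 6
Pass 2: 1 new —
  {B,C,D}  = {C} ∪ {B,D}
  |family| = 7
Pass 3: 1 new —
  {A}  = {B,C,D}ᶜ
  |family| = 8
Pass 4: stable.

Therefore σ(ℰ) = { ∅, {A}, {C}, {A,C}, {B,D}, {A,B,D}, {B,C,D}, Ω } (|σ(ℰ)| = 8).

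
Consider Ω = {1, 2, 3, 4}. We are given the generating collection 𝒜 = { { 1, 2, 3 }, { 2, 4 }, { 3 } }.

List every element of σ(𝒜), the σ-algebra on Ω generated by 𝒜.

|σ(𝒜)| = 16.  σ(𝒜) = { {}, { 1 }, { 2 }, { 3 }, { 4 }, { 1, 2 }, { 1, 3 }, { 1, 4 }, { 2, 3 }, { 2, 4 }, { 3, 4 }, { 1, 2, 3 }, { 1, 2, 4 }, { 1, 3, 4 }, { 2, 3, 4 }, Ω }

Check:
Seed the family with 𝒜 together with ∅ and Ω: { {}, { 3 }, { 2, 4 }, { 1, 2, 3 }, Ω }.
Round 1. New:
  { 4 }  = { 1, 2, 3 }ᶜ
  { 1, 3 }  = { 2, 4 }ᶜ
  { 1, 2, 4 }  = { 3 }ᶜ
  { 2, 3, 4 }  = { 3 } ∪ { 2, 4 }
Round 2 (3 new):
  { 1 }  = { 2, 3, 4 }ᶜ
  { 3, 4 }  = { 3 } ∪ { 4 }
  { 1, 3, 4 }  = { 1, 3 } ∪ { 4 }
Round 3: 3 new —
  { 2 }  = { 1, 3, 4 }ᶜ
  { 1, 2 }  = { 3, 4 }ᶜ
  { 1, 4 }  = { 4 } ∪ { 1 }
Round 4: 1 new —
  { 2, 3 }  = { 1, 4 }ᶜ
After Round 5 the family is unchanged; done.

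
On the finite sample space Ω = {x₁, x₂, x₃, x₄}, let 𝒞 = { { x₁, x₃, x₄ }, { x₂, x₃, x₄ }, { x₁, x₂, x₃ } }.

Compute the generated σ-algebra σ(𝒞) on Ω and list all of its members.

Initial family (5 sets): { ∅, { x₁, x₂, x₃ }, { x₁, x₃, x₄ }, { x₂, x₃, x₄ }, Ω }.
Iteration 1 adds 3:
  { x₁ }  = { x₂, x₃, x₄ }ᶜ
  { x₂ }  = { x₁, x₃, x₄ }ᶜ
  { x₄ }  = { x₁, x₂, x₃ }ᶜ
Iteration 2 (3 new):
  { x₁, x₂ }  = { x₂ } ∪ { x₁ }
  { x₁, x₄ }  = { x₄ } ∪ { x₁ }
  { x₂, x₄ }  = { x₄ } ∪ { x₂ }
Iteration 3. New:
  { x₁, x₃ }  = { x₂, x₄ }ᶜ
  { x₂, x₃ }  = { x₁, x₄ }ᶜ
  { x₃, x₄ }  = { x₁, x₂ }ᶜ
  { x₁, x₂, x₄ }  = { x₁, x₄ } ∪ { x₁, x₂ }
Iteration 4 (1 new):
  { x₃ }  = { x₁, x₂, x₄ }ᶜ
Iteration 5: already closed under ᶜ and ∪.

|σ(𝒞)| = 16.  σ(𝒞) = { ∅, { x₁ }, { x₂ }, { x₃ }, { x₄ }, { x₁, x₂ }, { x₁, x₃ }, { x₁, x₄ }, { x₂, x₃ }, { x₂, x₄ }, { x₃, x₄ }, { x₁, x₂, x₃ }, { x₁, x₂, x₄ }, { x₁, x₃, x₄ }, { x₂, x₃, x₄ }, Ω }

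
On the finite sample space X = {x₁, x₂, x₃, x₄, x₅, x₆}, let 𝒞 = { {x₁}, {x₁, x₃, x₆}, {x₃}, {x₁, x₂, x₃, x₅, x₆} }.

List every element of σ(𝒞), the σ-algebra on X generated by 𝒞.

|σ(𝒞)| = 32.  σ(𝒞) = { {}, {x₁}, {x₃}, {x₄}, {x₆}, {x₁, x₃}, {x₁, x₄}, {x₁, x₆}, {x₂, x₅}, {x₃, x₄}, {x₃, x₆}, {x₄, x₆}, {x₁, x₂, x₅}, {x₁, x₃, x₄}, {x₁, x₃, x₆}, {x₁, x₄, x₆}, {x₂, x₃, x₅}, {x₂, x₄, x₅}, {x₂, x₅, x₆}, {x₃, x₄, x₆}, {x₁, x₂, x₃, x₅}, {x₁, x₂, x₄, x₅}, {x₁, x₂, x₅, x₆}, {x₁, x₃, x₄, x₆}, {x₂, x₃, x₄, x₅}, {x₂, x₃, x₅, x₆}, {x₂, x₄, x₅, x₆}, {x₁, x₂, x₃, x₄, x₅}, {x₁, x₂, x₃, x₅, x₆}, {x₁, x₂, x₄, x₅, x₆}, {x₂, x₃, x₄, x₅, x₆}, X }

Derivation:
Take S₀ = 𝒞 ∪ {∅, X} = { {}, {x₁}, {x₃}, {x₁, x₃, x₆}, {x₁, x₂, x₃, x₅, x₆}, X }.
Iteration 1: +5 →
  {x₄}  = ᶜ of {x₁, x₂, x₃, x₅, x₆}
  {x₁, x₃}  = {x₃} ∪ {x₁}
  {x₂, x₄, x₅}  = ᶜ of {x₁, x₃, x₆}
  {x₁, x₂, x₄, x₅, x₆}  = ᶜ of {x₃}
  {x₂, x₃, x₄, x₅, x₆}  = ᶜ of {x₁}
  (now 11)
Iteration 2: +8 →
  {x₁, x₄}  = {x₄} ∪ {x₁}
  {x₃, x₄}  = {x₃} ∪ {x₄}
  {x₁, x₃, x₄}  = {x₁, x₃} ∪ {x₄}
  {x₁, x₂, x₄, x₅}  = {x₂, x₄, x₅} ∪ {x₁}
  {x₁, x₃, x₄, x₆}  = {x₁, x₃, x₆} ∪ {x₄}
  {x₂, x₃, x₄, x₅}  = {x₃} ∪ {x₂, x₄, x₅}
  {x₂, x₄, x₅, x₆}  = ᶜ of {x₁, x₃}
  {x₁, x₂, x₃, x₄, x₅}  = {x₁, x₃} ∪ {x₂, x₄, x₅}
  (now 19)
Iteration 3: 7 new —
  {x₆}  = ᶜ of {x₁, x₂, x₃, x₄, x₅}
  {x₁, x₆}  = ᶜ of {x₂, x₃, x₄, x₅}
  {x₂, x₅}  = ᶜ of {x₁, x₃, x₄, x₆}
  {x₃, x₆}  = ᶜ of {x₁, x₂, x₄, x₅}
  {x₂, x₅, x₆}  = ᶜ of {x₁, x₃, x₄}
  {x₁, x₂, x₅, x₆}  = ᶜ of {x₃, x₄}
  {x₂, x₃, x₅, x₆}  = ᶜ of {x₁, x₄}
  (now 26)
Iteration 4. New:
  {x₄, x₆}  = {x₆} ∪ {x₄}
  {x₁, x₂, x₅}  = {x₂, x₅} ∪ {x₁}
  {x₁, x₄, x₆}  = {x₁, x₆} ∪ {x₁, x₄}
  {x₂, x₃, x₅}  = {x₂, x₅} ∪ {x₃}
  {x₃, x₄, x₆}  = {x₃, x₄} ∪ {x₆}
  {x₁, x₂, x₃, x₅}  = {x₂, x₅} ∪ {x₁, x₃}
  (now 32)
After Iteration 5 the family is unchanged; done.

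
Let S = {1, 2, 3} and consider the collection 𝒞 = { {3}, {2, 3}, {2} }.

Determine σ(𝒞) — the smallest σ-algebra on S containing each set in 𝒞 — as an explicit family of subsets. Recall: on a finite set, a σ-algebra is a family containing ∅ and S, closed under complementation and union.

Seed the family with 𝒞 together with ∅ and S: { {}, {2}, {3}, {2, 3}, S }.
Round 1. New:
  {1}  = S∖{2, 3}
  {1, 2}  = S∖{3}
  {1, 3}  = S∖{2}
  — 8 sets.
Round 2 adds nothing — fixpoint reached.

Therefore σ(𝒞) = { {}, {1}, {2}, {3}, {1, 2}, {1, 3}, {2, 3}, S } (|σ(𝒞)| = 8).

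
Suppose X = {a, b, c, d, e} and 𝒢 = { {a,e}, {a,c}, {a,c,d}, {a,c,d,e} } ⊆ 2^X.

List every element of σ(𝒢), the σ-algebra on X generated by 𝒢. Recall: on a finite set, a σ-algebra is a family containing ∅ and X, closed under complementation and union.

Initial family (6 sets): { ∅, {a,c}, {a,e}, {a,c,d}, {a,c,d,e}, X }.
Step 1 adds 5:
  {b}  = X∖{a,c,d,e}
  {b,e}  = X∖{a,c,d}
  {a,c,e}  = {a,c} ∪ {a,e}
  {b,c,d}  = X∖{a,e}
  {b,d,e}  = X∖{a,c}
  [11 total]
Step 2. New:
  {b,d}  = X∖{a,c,e}
  {a,b,c}  = {b} ∪ {a,c}
  {a,b,e}  = {b,e} ∪ {a,e}
  {a,b,c,d}  = {b,c,d} ∪ {a,c,d}
  {a,b,c,e}  = {b,e} ∪ {a,c,e}
  {a,b,d,e}  = {a,e} ∪ {b,d,e}
  {b,c,d,e}  = {b,e} ∪ {b,c,d}
  [18 total]
Step 3 (6 new):
  {a}  = X∖{b,c,d,e}
  {c}  = X∖{a,b,d,e}
  {d}  = X∖{a,b,c,e}
  {e}  = X∖{a,b,c,d}
  {c,d}  = X∖{a,b,e}
  {d,e}  = X∖{a,b,c}
  [24 total]
Step 4 (8 new):
  {a,b}  = {b} ∪ {a}
  {a,d}  = {d} ∪ {a}
  {b,c}  = {b} ∪ {c}
  {c,e}  = {e} ∪ {c}
  {a,b,d}  = {b,d} ∪ {a}
  {a,d,e}  = {d,e} ∪ {a,e}
  {b,c,e}  = {b,e} ∪ {c}
  {c,d,e}  = {c,d} ∪ {e}
  [32 total]
Step 5 adds nothing — fixpoint reached.

Therefore σ(𝒢) = { ∅, {a}, {b}, {c}, {d}, {e}, {a,b}, {a,c}, {a,d}, {a,e}, {b,c}, {b,d}, {b,e}, {c,d}, {c,e}, {d,e}, {a,b,c}, {a,b,d}, {a,b,e}, {a,c,d}, {a,c,e}, {a,d,e}, {b,c,d}, {b,c,e}, {b,d,e}, {c,d,e}, {a,b,c,d}, {a,b,c,e}, {a,b,d,e}, {a,c,d,e}, {b,c,d,e}, X } (|σ(𝒢)| = 32).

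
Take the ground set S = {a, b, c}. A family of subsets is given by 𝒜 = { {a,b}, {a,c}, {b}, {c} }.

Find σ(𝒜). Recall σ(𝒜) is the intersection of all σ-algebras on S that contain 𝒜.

|σ(𝒜)| = 8.  σ(𝒜) = { {}, {a}, {b}, {c}, {a,b}, {a,c}, {b,c}, S }

Trace:
Initial family (6 sets): { {}, {b}, {c}, {a,b}, {a,c}, S }.
Step 1: 1 new —
  {b,c}  = {c} ∪ {b}
  — 7 sets.
Step 2. New:
  {a}  = S∖{b,c}
  — 8 sets.
Step 3: stable.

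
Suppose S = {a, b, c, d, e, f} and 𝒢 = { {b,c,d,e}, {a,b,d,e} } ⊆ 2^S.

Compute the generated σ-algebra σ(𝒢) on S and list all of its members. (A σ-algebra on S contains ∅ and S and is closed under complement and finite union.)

Begin from { ∅, {a,b,d,e}, {b,c,d,e}, S } (that is, 𝒢 plus ∅ and S).
Step 1 adds 3:
  {a,f}  = ᶜ of {b,c,d,e}
  {c,f}  = ᶜ of {a,b,d,e}
  {a,b,c,d,e}  = {b,c,d,e} ∪ {a,b,d,e}
Step 2 adds 4:
  {f}  = ᶜ of {a,b,c,d,e}
  {a,c,f}  = {c,f} ∪ {a,f}
  {a,b,d,e,f}  = {a,f} ∪ {a,b,d,e}
  {b,c,d,e,f}  = {c,f} ∪ {b,c,d,e}
Step 3 (3 new):
  {a}  = ᶜ of {b,c,d,e,f}
  {c}  = ᶜ of {a,b,d,e,f}
  {b,d,e}  = ᶜ of {a,c,f}
Step 4. New:
  {a,c}  = {c} ∪ {a}
  {b,d,e,f}  = {f} ∪ {b,d,e}
Step 5 adds nothing — fixpoint reached.

σ(𝒢) = { ∅, {a}, {c}, {f}, {a,c}, {a,f}, {c,f}, {a,c,f}, {b,d,e}, {a,b,d,e}, {b,c,d,e}, {b,d,e,f}, {a,b,c,d,e}, {a,b,d,e,f}, {b,c,d,e,f}, S }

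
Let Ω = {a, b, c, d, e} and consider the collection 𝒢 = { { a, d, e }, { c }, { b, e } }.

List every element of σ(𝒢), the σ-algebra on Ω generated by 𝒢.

Answer: σ(𝒢) = { {}, { b }, { c }, { e }, { a, d }, { b, c }, { b, e }, { c, e }, { a, b, d }, { a, c, d }, { a, d, e }, { b, c, e }, { a, b, c, d }, { a, b, d, e }, { a, c, d, e }, Ω }

Trace:
Take S₀ = 𝒢 ∪ {∅, Ω} = { {}, { c }, { b, e }, { a, d, e }, Ω }.
Pass 1 adds 5:
  { b, c }  = { a, d, e }ᶜ
  { a, c, d }  = { b, e }ᶜ
  { b, c, e }  = { c } ∪ { b, e }
  { a, b, d, e }  = { c }ᶜ
  { a, c, d, e }  = { a, d, e } ∪ { c }
Pass 2: +3 →
  { b }  = { a, c, d, e }ᶜ
  { a, d }  = { b, c, e }ᶜ
  { a, b, c, d }  = { a, c, d } ∪ { b, c }
Pass 3: +2 →
  { e }  = { a, b, c, d }ᶜ
  { a, b, d }  = { a, d } ∪ { b }
Pass 4 (1 new):
  { c, e }  = { a, b, d }ᶜ
Pass 5: no new sets; the family is a σ-algebra.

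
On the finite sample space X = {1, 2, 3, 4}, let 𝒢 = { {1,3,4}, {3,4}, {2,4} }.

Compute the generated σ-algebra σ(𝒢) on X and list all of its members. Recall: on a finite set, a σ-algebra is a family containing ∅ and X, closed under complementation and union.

Take S₀ = 𝒢 ∪ {∅, X} = { ∅, {2,4}, {3,4}, {1,3,4}, X }.
Pass 1. New:
  {2}  = ᶜ of {1,3,4}
  {1,2}  = ᶜ of {3,4}
  {1,3}  = ᶜ of {2,4}
  {2,3,4}  = {3,4} ∪ {2,4}
  (now 9)
Pass 2: 3 new —
  {1}  = ᶜ of {2,3,4}
  {1,2,3}  = {1,2} ∪ {1,3}
  {1,2,4}  = {1,2} ∪ {2,4}
  (now 12)
Pass 3. New:
  {3}  = ᶜ of {1,2,4}
  {4}  = ᶜ of {1,2,3}
  (now 14)
Pass 4: +2 →
  {1,4}  = {4} ∪ {1}
  {2,3}  = {3} ∪ {2}
  (now 16)
Pass 5: no new sets; the family is a σ-algebra.

σ(𝒢) = { ∅, {1}, {2}, {3}, {4}, {1,2}, {1,3}, {1,4}, {2,3}, {2,4}, {3,4}, {1,2,3}, {1,2,4}, {1,3,4}, {2,3,4}, X }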